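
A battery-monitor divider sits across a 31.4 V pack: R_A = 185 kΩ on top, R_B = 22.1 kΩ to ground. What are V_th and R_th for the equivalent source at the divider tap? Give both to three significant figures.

V_th is the open-circuit tap voltage: 31.4 × 22.1/(185 + 22.1) = 3.35 V.
With the supply zeroed, R_A and R_B appear in parallel from the tap: R_th = R_A‖R_B = (185 × 22.1)/207.1 = 19.7 kΩ.

V_th = 3.35 V, R_th = 19.7 kΩ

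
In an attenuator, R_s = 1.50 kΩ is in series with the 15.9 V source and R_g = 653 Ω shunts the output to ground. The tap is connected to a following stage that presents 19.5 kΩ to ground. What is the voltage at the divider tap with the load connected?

V_out ≈ 4.71 V

The load sits in parallel with R_g: R_g‖R_L = (653 × 19500) / (653 + 19500) = 631.8 Ω.
V_out = 15.9 × 631.8 / (1500 + 631.8) = 15.9 × 631.8/2132 = 4.71 V.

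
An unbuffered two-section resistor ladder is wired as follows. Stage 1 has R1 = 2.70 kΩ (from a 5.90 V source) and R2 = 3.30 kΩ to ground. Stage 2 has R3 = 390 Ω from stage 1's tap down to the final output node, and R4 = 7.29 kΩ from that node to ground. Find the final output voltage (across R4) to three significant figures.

Stage 2 presents R3+R4 = 7680 Ω as a load on stage 1's tap.
Stage 1's lower leg becomes R2‖(R3+R4) = 2308 Ω, so V_mid = 5.90 × 2308/5008 = 2.719 V.
Stage 2 is itself unloaded: V_out = V_mid × R4/(R3+R4) = 2.719 × 7290/7680 = 2.58 V.

V_out ≈ 2.58 V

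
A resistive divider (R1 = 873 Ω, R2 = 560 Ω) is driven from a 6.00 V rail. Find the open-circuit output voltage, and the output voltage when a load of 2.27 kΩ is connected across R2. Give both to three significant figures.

Unloaded: 2.34 V; loaded: 2.04 V

Open-circuit: V = 6.00 × 560/(873 + 560) = 2.34 V.
With the load, R2 becomes R2‖R_L = 449.2 Ω, so V = 6.00 × 449.2/1322 = 2.04 V.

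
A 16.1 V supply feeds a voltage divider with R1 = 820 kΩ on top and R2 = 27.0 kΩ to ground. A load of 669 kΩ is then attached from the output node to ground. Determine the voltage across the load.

V_out ≈ 0.494 V

The load sits in parallel with R2: R2‖R_L = (27.0 × 669) / (27.0 + 669) = 25.95 kΩ.
V_out = 16.1 × 25.95 / (820 + 25.95) = 16.1 × 25.95/846.0 = 0.494 V.
(Unloaded it would have been 0.513 V.)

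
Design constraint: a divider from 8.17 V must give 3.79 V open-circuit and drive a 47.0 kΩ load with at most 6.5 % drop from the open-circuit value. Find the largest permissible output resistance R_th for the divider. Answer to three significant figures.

R_th ≤ 3.27 kΩ

Loading drop = R_th/(R_th + R_L) ≤ 0.0650, so R_th ≤ R_L · ε/(1−ε) = 47.0 kΩ × 0.0650/0.9350 = 3.27 kΩ.
(Any R1, R2 with R2/(R1+R2) = 0.464 and R1‖R2 ≤ 3.27 kΩ will meet the spec.)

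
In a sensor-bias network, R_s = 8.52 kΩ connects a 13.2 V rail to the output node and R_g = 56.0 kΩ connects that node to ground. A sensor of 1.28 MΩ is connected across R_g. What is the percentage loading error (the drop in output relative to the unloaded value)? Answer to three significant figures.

The divider's output (Thévenin) resistance is R_s‖R_g = 7.395 kΩ.
Fractional drop under load = R_th/(R_th + R_L) = 7.395 / (7.395 + 1280) = 0.005744.
So the output falls by 0.574 %.

0.574 %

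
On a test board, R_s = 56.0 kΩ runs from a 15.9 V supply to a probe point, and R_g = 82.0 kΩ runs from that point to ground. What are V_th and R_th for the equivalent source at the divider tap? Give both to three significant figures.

V_th is the open-circuit tap voltage: 15.9 × 82.0/(56.0 + 82.0) = 9.45 V.
With the supply zeroed, R_s and R_g appear in parallel from the tap: R_th = R_s‖R_g = (56.0 × 82.0)/138.0 = 33.3 kΩ.

V_th = 9.45 V, R_th = 33.3 kΩ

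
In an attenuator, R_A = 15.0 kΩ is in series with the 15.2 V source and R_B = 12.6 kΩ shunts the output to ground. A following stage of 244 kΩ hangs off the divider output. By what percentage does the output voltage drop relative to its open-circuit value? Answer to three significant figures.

The divider's output (Thévenin) resistance is R_A‖R_B = 6.848 kΩ.
Fractional drop under load = R_th/(R_th + R_L) = 6.848 / (6.848 + 244) = 0.02730.
So the output falls by 2.73 %.

2.73 %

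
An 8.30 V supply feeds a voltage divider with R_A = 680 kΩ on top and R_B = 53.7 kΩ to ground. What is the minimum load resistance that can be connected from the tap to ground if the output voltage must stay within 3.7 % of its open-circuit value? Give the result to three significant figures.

R_L(min) ≈ 1.30 MΩ

Output resistance R_th = R_A‖R_B = (680 × 53.7)/733.7 = 49.77 kΩ.
The fractional drop is R_th/(R_th + R_L); requiring this ≤ 0.0370 gives R_L ≥ R_th(1/0.0370 − 1) = 49.77 × 26.03 = 1.30 MΩ.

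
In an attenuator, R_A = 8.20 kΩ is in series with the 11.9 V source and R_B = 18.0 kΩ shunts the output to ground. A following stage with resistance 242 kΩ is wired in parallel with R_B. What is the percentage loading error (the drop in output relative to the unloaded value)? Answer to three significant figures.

The divider's output (Thévenin) resistance is R_A‖R_B = 5.634 kΩ.
Fractional drop under load = R_th/(R_th + R_L) = 5.634 / (5.634 + 242) = 0.02275.
So the output falls by 2.27 %.

2.27 %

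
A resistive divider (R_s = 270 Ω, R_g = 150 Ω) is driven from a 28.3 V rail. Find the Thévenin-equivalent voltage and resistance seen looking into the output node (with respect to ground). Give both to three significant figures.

V_th = 10.1 V, R_th = 96.4 Ω

V_th is the open-circuit tap voltage: 28.3 × 150/(270 + 150) = 10.1 V.
With the supply zeroed, R_s and R_g appear in parallel from the tap: R_th = R_s‖R_g = (270 × 150)/420.0 = 96.4 Ω.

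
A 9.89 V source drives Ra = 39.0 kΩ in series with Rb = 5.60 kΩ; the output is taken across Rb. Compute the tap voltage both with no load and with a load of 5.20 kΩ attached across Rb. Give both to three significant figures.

Open-circuit: V = 9.89 × 5.60/(39.0 + 5.60) = 1.24 V.
With the load, Rb becomes Rb‖R_L = 2.696 kΩ, so V = 9.89 × 2.696/41.70 = 0.640 V.

Unloaded: 1.24 V; loaded: 0.640 V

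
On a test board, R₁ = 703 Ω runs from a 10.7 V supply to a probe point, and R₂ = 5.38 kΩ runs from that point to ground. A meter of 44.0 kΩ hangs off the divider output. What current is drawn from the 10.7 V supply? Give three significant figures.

I ≈ 1.95 mA

R₂‖R_L = 4794 Ω, so the source sees R₁ + R₂‖R_L = 5497 Ω.
I = 10.7 V / 5497 Ω = 1.95 mA.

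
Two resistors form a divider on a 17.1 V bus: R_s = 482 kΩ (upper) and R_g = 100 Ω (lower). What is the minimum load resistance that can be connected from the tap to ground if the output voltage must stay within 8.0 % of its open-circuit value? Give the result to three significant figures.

R_L(min) ≈ 1.15 kΩ

Output resistance R_th = R_s‖R_g = (482000 × 100)/482100 = 99.98 Ω.
The fractional drop is R_th/(R_th + R_L); requiring this ≤ 0.0800 gives R_L ≥ R_th(1/0.0800 − 1) = 99.98 × 11.50 = 1.15 kΩ.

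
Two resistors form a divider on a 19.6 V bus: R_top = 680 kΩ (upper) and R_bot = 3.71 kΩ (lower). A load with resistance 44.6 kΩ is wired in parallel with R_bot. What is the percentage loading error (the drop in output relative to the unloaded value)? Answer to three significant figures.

The divider's output (Thévenin) resistance is R_top‖R_bot = 3.690 kΩ.
Fractional drop under load = R_th/(R_th + R_L) = 3.690 / (3.690 + 44.6) = 0.07641.
So the output falls by 7.64 %.

7.64 %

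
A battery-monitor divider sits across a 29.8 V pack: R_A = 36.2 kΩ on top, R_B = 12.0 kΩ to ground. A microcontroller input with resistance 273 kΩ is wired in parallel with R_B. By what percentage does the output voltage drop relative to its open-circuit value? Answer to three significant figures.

3.20 %

The divider's output (Thévenin) resistance is R_A‖R_B = 9.012 kΩ.
Fractional drop under load = R_th/(R_th + R_L) = 9.012 / (9.012 + 273) = 0.03196.
So the output falls by 3.20 %.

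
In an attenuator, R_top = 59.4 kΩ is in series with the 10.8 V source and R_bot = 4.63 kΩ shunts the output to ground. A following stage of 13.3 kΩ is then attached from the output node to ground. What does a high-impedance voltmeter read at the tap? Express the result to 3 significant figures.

The load sits in parallel with R_bot: R_bot‖R_L = (4.63 × 13.3) / (4.63 + 13.3) = 3.434 kΩ.
V_out = 10.8 × 3.434 / (59.4 + 3.434) = 10.8 × 3.434/62.83 = 0.590 V.

V_out ≈ 0.590 V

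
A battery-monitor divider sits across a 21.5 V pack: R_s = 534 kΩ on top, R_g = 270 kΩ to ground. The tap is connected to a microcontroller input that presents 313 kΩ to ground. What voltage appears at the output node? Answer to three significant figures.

The load sits in parallel with R_g: R_g‖R_L = (270 × 313) / (270 + 313) = 145.0 kΩ.
V_out = 21.5 × 145.0 / (534 + 145.0) = 21.5 × 145.0/679.0 = 4.59 V.

V_out ≈ 4.59 V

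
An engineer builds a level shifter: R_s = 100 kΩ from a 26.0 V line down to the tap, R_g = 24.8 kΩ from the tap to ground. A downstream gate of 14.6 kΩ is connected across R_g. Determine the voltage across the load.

V_out ≈ 2.19 V

The load sits in parallel with R_g: R_g‖R_L = (24.8 × 14.6) / (24.8 + 14.6) = 9.190 kΩ.
V_out = 26.0 × 9.190 / (100 + 9.190) = 26.0 × 9.190/109.2 = 2.19 V.
(Unloaded it would have been 5.17 V.)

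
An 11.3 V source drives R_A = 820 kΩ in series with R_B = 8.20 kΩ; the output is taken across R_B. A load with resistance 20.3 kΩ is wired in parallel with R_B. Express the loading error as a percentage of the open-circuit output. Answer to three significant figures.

The divider's output (Thévenin) resistance is R_A‖R_B = 8.119 kΩ.
Fractional drop under load = R_th/(R_th + R_L) = 8.119 / (8.119 + 20.3) = 0.2857.
So the output falls by 28.6 %.

28.6 %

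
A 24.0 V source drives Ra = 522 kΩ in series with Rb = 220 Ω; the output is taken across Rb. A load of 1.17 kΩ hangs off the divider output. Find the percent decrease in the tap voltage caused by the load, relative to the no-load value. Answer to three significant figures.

The divider's output (Thévenin) resistance is Ra‖Rb = 219.9 Ω.
Fractional drop under load = R_th/(R_th + R_L) = 219.9 / (219.9 + 1170) = 0.1582.
So the output falls by 15.8 %.

15.8 %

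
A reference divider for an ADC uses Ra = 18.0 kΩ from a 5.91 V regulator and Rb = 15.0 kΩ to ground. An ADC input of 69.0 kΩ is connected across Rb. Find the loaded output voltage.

V_out ≈ 2.40 V

The load sits in parallel with Rb: Rb‖R_L = (15.0 × 69.0) / (15.0 + 69.0) = 12.32 kΩ.
V_out = 5.91 × 12.32 / (18.0 + 12.32) = 5.91 × 12.32/30.32 = 2.40 V.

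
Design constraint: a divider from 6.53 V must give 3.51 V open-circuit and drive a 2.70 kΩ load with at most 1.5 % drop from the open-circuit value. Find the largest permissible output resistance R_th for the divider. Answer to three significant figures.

R_th ≤ 41.1 Ω

Loading drop = R_th/(R_th + R_L) ≤ 0.0150, so R_th ≤ R_L · ε/(1−ε) = 2.70 kΩ × 0.0150/0.9850 = 41.1 Ω.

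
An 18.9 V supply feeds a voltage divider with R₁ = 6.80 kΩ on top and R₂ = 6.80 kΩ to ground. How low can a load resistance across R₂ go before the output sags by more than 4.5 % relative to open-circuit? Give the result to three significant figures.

Output resistance R_th = R₁‖R₂ = (6.80 × 6.80)/13.60 = 3.400 kΩ.
The fractional drop is R_th/(R_th + R_L); requiring this ≤ 0.0450 gives R_L ≥ R_th(1/0.0450 − 1) = 3.400 × 21.22 = 72.2 kΩ.

R_L(min) ≈ 72.2 kΩ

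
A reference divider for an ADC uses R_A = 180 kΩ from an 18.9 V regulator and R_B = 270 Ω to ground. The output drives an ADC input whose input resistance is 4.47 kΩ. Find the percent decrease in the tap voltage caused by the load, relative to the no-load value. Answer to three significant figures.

The divider's output (Thévenin) resistance is R_A‖R_B = 269.6 Ω.
Fractional drop under load = R_th/(R_th + R_L) = 269.6 / (269.6 + 4470) = 0.05688.
So the output falls by 5.69 %.

5.69 %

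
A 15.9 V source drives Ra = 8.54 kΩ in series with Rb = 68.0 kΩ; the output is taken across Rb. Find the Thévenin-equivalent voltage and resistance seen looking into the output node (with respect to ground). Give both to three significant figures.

V_th is the open-circuit tap voltage: 15.9 × 68.0/(8.54 + 68.0) = 14.1 V.
With the supply zeroed, Ra and Rb appear in parallel from the tap: R_th = Ra‖Rb = (8.54 × 68.0)/76.54 = 7.59 kΩ.

V_th = 14.1 V, R_th = 7.59 kΩ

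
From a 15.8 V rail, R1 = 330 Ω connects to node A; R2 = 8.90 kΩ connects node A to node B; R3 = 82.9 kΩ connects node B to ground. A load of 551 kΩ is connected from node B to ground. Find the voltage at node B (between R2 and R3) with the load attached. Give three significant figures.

At node B, R3 is in parallel with the load: R3‖R_L = 72060 Ω.
Below node A the resistance is R2 + (R3‖R_L) = 80960 Ω, so V_A = 15.8 × 80960/81290 = 15.74 V.
Then V_B = V_A × (R3‖R_L)/(R2 + R3‖R_L) = 15.74 × 72060/80960 = 14.0 V.

V ≈ 14.0 V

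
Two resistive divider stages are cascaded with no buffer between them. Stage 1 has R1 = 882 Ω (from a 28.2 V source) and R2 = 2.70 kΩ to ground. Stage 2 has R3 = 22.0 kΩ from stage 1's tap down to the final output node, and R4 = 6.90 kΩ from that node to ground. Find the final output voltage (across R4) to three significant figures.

V_out ≈ 4.96 V

Stage 2 presents R3+R4 = 28900 Ω as a load on stage 1's tap.
Stage 1's lower leg becomes R2‖(R3+R4) = 2469 Ω, so V_mid = 28.2 × 2469/3351 = 20.78 V.
Stage 2 is itself unloaded: V_out = V_mid × R4/(R3+R4) = 20.78 × 6900/28900 = 4.96 V.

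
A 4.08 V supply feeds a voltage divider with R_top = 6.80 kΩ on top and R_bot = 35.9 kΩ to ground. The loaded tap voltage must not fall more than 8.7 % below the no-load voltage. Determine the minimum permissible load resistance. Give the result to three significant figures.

R_L(min) ≈ 60.0 kΩ

Output resistance R_th = R_top‖R_bot = (6.80 × 35.9)/42.70 = 5.717 kΩ.
The fractional drop is R_th/(R_th + R_L); requiring this ≤ 0.0870 gives R_L ≥ R_th(1/0.0870 − 1) = 5.717 × 10.49 = 60.0 kΩ.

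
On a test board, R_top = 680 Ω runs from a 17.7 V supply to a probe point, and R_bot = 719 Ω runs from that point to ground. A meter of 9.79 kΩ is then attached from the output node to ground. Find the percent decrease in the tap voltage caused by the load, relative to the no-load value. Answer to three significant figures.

3.45 %

The divider's output (Thévenin) resistance is R_top‖R_bot = 349.5 Ω.
Fractional drop under load = R_th/(R_th + R_L) = 349.5 / (349.5 + 9790) = 0.03447.
So the output falls by 3.45 %.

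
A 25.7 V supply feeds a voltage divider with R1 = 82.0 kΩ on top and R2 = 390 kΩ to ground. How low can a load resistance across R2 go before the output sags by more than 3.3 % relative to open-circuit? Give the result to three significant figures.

R_L(min) ≈ 1.99 MΩ

Output resistance R_th = R1‖R2 = (82.0 × 390)/472.0 = 67.75 kΩ.
The fractional drop is R_th/(R_th + R_L); requiring this ≤ 0.0330 gives R_L ≥ R_th(1/0.0330 − 1) = 67.75 × 29.30 = 1.99 MΩ.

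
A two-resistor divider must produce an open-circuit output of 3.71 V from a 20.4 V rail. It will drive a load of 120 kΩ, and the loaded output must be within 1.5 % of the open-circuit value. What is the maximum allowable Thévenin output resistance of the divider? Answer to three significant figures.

Loading drop = R_th/(R_th + R_L) ≤ 0.0150, so R_th ≤ R_L · ε/(1−ε) = 120 kΩ × 0.0150/0.9850 = 1.83 kΩ.

R_th ≤ 1.83 kΩ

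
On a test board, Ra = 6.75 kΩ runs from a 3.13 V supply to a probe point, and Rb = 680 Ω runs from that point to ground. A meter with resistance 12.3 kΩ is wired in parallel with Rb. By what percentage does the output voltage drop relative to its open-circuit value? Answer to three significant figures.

The divider's output (Thévenin) resistance is Ra‖Rb = 617.8 Ω.
Fractional drop under load = R_th/(R_th + R_L) = 617.8 / (617.8 + 12300) = 0.04782.
So the output falls by 4.78 %.

4.78 %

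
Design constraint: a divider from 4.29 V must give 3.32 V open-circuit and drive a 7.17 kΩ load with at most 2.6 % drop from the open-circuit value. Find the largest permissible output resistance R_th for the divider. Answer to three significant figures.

Loading drop = R_th/(R_th + R_L) ≤ 0.0260, so R_th ≤ R_L · ε/(1−ε) = 7.17 kΩ × 0.0260/0.9740 = 191 Ω.

R_th ≤ 191 Ω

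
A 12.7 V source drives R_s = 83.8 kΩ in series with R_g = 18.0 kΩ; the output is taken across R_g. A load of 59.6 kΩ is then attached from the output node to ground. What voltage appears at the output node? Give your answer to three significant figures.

The load sits in parallel with R_g: R_g‖R_L = (18.0 × 59.6) / (18.0 + 59.6) = 13.82 kΩ.
V_out = 12.7 × 13.82 / (83.8 + 13.82) = 12.7 × 13.82/97.62 = 1.80 V.

V_out ≈ 1.80 V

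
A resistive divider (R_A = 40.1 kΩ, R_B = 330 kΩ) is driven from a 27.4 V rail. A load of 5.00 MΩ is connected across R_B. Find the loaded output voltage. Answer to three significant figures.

V_out ≈ 24.3 V

The load sits in parallel with R_B: R_B‖R_L = (330 × 5000) / (330 + 5000) = 309.6 kΩ.
V_out = 27.4 × 309.6 / (40.1 + 309.6) = 27.4 × 309.6/349.7 = 24.3 V.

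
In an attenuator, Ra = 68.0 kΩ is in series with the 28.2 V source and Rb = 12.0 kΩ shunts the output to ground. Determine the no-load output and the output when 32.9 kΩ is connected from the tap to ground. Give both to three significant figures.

Unloaded: 4.23 V; loaded: 3.23 V

Open-circuit: V = 28.2 × 12.0/(68.0 + 12.0) = 4.23 V.
With the load, Rb becomes Rb‖R_L = 8.793 kΩ, so V = 28.2 × 8.793/76.79 = 3.23 V.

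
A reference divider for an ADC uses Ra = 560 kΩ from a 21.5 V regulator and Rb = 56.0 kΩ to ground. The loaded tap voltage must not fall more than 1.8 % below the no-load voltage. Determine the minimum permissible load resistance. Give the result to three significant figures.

R_L(min) ≈ 2.78 MΩ

Output resistance R_th = Ra‖Rb = (560 × 56.0)/616.0 = 50.91 kΩ.
The fractional drop is R_th/(R_th + R_L); requiring this ≤ 0.0180 gives R_L ≥ R_th(1/0.0180 − 1) = 50.91 × 54.56 = 2.78 MΩ.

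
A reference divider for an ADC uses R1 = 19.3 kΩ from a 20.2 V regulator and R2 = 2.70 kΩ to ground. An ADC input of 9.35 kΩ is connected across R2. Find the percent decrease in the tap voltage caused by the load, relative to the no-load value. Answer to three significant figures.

The divider's output (Thévenin) resistance is R1‖R2 = 2.369 kΩ.
Fractional drop under load = R_th/(R_th + R_L) = 2.369 / (2.369 + 9.35) = 0.2021.
So the output falls by 20.2 %.

20.2 %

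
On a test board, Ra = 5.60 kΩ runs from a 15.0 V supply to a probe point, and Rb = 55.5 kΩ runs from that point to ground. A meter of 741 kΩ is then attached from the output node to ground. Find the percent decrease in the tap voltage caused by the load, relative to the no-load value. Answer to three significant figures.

0.682 %

The divider's output (Thévenin) resistance is Ra‖Rb = 5.087 kΩ.
Fractional drop under load = R_th/(R_th + R_L) = 5.087 / (5.087 + 741) = 0.006818.
So the output falls by 0.682 %.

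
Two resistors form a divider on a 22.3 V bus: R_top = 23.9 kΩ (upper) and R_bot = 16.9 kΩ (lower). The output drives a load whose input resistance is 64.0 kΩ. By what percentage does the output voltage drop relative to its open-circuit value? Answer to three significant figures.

The divider's output (Thévenin) resistance is R_top‖R_bot = 9.900 kΩ.
Fractional drop under load = R_th/(R_th + R_L) = 9.900 / (9.900 + 64.0) = 0.1340.
So the output falls by 13.4 %.

13.4 %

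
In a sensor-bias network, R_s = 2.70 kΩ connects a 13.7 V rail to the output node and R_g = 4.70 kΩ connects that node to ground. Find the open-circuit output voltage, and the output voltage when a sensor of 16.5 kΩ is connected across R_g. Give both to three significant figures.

Unloaded: 8.70 V; loaded: 7.88 V

Open-circuit: V = 13.7 × 4.70/(2.70 + 4.70) = 8.70 V.
With the load, R_g becomes R_g‖R_L = 3.658 kΩ, so V = 13.7 × 3.658/6.358 = 7.88 V.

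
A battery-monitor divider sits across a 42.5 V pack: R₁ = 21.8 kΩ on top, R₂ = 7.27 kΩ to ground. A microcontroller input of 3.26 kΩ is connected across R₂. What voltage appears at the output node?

V_out ≈ 3.98 V

The load sits in parallel with R₂: R₂‖R_L = (7.27 × 3.26) / (7.27 + 3.26) = 2.251 kΩ.
V_out = 42.5 × 2.251 / (21.8 + 2.251) = 42.5 × 2.251/24.05 = 3.98 V.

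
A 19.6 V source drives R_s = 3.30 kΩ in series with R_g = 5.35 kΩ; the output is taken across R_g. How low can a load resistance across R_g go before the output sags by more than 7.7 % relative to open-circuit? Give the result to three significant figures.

R_L(min) ≈ 24.5 kΩ

Output resistance R_th = R_s‖R_g = (3.30 × 5.35)/8.650 = 2.041 kΩ.
The fractional drop is R_th/(R_th + R_L); requiring this ≤ 0.0770 gives R_L ≥ R_th(1/0.0770 − 1) = 2.041 × 11.99 = 24.5 kΩ.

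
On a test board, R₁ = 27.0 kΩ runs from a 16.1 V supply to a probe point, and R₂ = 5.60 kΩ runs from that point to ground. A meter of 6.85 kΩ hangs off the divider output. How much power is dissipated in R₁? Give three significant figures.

P ≈ 7.73 mW

Total resistance from the source is R₁ + (R₂‖R_L) = 30.08 kΩ, so I = 16.1/30.08 kΩ = 0.5352 mA.
P = I²·R₁ = (0.5352 mA)² × 27.0 kΩ = 7.73 mW.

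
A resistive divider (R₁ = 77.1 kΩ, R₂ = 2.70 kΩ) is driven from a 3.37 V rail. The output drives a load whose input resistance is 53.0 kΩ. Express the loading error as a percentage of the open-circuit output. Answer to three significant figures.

The divider's output (Thévenin) resistance is R₁‖R₂ = 2.609 kΩ.
Fractional drop under load = R_th/(R_th + R_L) = 2.609 / (2.609 + 53.0) = 0.04691.
So the output falls by 4.69 %.

4.69 %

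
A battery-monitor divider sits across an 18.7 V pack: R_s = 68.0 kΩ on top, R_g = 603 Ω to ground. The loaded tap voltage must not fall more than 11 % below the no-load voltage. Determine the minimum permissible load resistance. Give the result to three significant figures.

Output resistance R_th = R_s‖R_g = (68000 × 603)/68600 = 597.7 Ω.
The fractional drop is R_th/(R_th + R_L); requiring this ≤ 0.110 gives R_L ≥ R_th(1/0.110 − 1) = 597.7 × 8.091 = 4.84 kΩ.

R_L(min) ≈ 4.84 kΩ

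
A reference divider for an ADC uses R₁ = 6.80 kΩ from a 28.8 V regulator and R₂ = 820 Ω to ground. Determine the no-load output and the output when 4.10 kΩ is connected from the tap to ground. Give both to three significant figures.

Unloaded: 3.10 V; loaded: 2.63 V

Open-circuit: V = 28.8 × 820/(6800 + 820) = 3.10 V.
With the load, R₂ becomes R₂‖R_L = 683.3 Ω, so V = 28.8 × 683.3/7483 = 2.63 V.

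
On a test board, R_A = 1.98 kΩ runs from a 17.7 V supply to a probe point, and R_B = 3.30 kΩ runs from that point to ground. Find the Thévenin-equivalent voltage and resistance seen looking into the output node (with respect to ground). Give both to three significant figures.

V_th is the open-circuit tap voltage: 17.7 × 3.30/(1.98 + 3.30) = 11.1 V.
With the supply zeroed, R_A and R_B appear in parallel from the tap: R_th = R_A‖R_B = (1.98 × 3.30)/5.280 = 1.24 kΩ.

V_th = 11.1 V, R_th = 1.24 kΩ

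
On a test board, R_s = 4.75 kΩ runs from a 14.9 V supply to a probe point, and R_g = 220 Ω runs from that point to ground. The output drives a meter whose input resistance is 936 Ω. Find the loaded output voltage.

V_out ≈ 0.539 V

The load sits in parallel with R_g: R_g‖R_L = (220 × 936) / (220 + 936) = 178.1 Ω.
V_out = 14.9 × 178.1 / (4750 + 178.1) = 14.9 × 178.1/4928 = 0.539 V.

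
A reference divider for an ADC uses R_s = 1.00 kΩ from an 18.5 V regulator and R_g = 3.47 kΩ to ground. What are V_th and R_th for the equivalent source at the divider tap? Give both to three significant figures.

V_th = 14.4 V, R_th = 776 Ω

V_th is the open-circuit tap voltage: 18.5 × 3.47/(1.00 + 3.47) = 14.4 V.
With the supply zeroed, R_s and R_g appear in parallel from the tap: R_th = R_s‖R_g = (1.00 × 3.47)/4.470 = 776 Ω.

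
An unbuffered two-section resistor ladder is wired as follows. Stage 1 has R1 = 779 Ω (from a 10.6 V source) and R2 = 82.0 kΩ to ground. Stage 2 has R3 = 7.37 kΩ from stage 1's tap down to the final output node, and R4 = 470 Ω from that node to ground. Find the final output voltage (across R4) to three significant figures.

V_out ≈ 0.573 V

Stage 2 presents R3+R4 = 7840 Ω as a load on stage 1's tap.
Stage 1's lower leg becomes R2‖(R3+R4) = 7156 Ω, so V_mid = 10.6 × 7156/7935 = 9.559 V.
Stage 2 is itself unloaded: V_out = V_mid × R4/(R3+R4) = 9.559 × 470/7840 = 0.573 V.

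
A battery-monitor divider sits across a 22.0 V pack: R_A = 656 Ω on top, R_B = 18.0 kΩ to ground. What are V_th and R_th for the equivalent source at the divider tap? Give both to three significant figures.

V_th = 21.2 V, R_th = 633 Ω

V_th is the open-circuit tap voltage: 22.0 × 18000/(656 + 18000) = 21.2 V.
With the supply zeroed, R_A and R_B appear in parallel from the tap: R_th = R_A‖R_B = (656 × 18000)/18660 = 633 Ω.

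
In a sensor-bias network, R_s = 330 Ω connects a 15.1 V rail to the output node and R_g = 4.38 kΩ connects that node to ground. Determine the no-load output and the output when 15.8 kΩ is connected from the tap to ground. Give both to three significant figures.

Open-circuit: V = 15.1 × 4380/(330 + 4380) = 14.0 V.
With the load, R_g becomes R_g‖R_L = 3429 Ω, so V = 15.1 × 3429/3759 = 13.8 V.

Unloaded: 14.0 V; loaded: 13.8 V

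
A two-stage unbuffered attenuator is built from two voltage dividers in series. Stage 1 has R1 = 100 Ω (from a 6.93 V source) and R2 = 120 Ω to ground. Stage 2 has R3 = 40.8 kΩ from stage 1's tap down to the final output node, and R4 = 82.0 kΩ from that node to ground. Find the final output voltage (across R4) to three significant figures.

Stage 2 presents R3+R4 = 122800 Ω as a load on stage 1's tap.
Stage 1's lower leg becomes R2‖(R3+R4) = 119.9 Ω, so V_mid = 6.93 × 119.9/219.9 = 3.778 V.
Stage 2 is itself unloaded: V_out = V_mid × R4/(R3+R4) = 3.778 × 82000/122800 = 2.52 V.

V_out ≈ 2.52 V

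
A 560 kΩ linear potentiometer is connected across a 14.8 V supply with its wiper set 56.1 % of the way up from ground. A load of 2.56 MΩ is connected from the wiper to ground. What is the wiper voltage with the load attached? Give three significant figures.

The wiper splits the pot into (1−α)R = 245.8 kΩ above and αR = 314.2 kΩ below.
Lower section ‖ load = 279.8 kΩ.
V_wiper = 14.8 × 279.8/(245.8 + 279.8) = 7.88 V.

V ≈ 7.88 V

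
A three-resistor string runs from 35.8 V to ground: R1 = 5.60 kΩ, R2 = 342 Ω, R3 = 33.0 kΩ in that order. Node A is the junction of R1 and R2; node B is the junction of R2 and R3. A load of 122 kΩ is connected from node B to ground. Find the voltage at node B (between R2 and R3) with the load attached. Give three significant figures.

At node B, R3 is in parallel with the load: R3‖R_L = 25970 Ω.
Below node A the resistance is R2 + (R3‖R_L) = 26320 Ω, so V_A = 35.8 × 26320/31920 = 29.52 V.
Then V_B = V_A × (R3‖R_L)/(R2 + R3‖R_L) = 29.52 × 25970/26320 = 29.1 V.

V ≈ 29.1 V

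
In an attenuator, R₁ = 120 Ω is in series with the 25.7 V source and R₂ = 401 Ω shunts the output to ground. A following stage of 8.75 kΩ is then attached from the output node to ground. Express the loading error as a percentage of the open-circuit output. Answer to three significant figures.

1.04 %

The divider's output (Thévenin) resistance is R₁‖R₂ = 92.36 Ω.
Fractional drop under load = R_th/(R_th + R_L) = 92.36 / (92.36 + 8750) = 0.01045.
So the output falls by 1.04 %.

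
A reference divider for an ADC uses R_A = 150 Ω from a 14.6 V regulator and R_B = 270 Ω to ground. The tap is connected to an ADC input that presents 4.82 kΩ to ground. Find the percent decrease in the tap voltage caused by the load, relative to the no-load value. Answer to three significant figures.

1.96 %

The divider's output (Thévenin) resistance is R_A‖R_B = 96.43 Ω.
Fractional drop under load = R_th/(R_th + R_L) = 96.43 / (96.43 + 4820) = 0.01961.
So the output falls by 1.96 %.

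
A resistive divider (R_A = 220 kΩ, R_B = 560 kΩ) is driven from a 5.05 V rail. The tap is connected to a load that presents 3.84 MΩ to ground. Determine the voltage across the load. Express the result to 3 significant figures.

V_out ≈ 3.48 V

The load sits in parallel with R_B: R_B‖R_L = (560 × 3840) / (560 + 3840) = 488.7 kΩ.
V_out = 5.05 × 488.7 / (220 + 488.7) = 5.05 × 488.7/708.7 = 3.48 V.
(Unloaded it would have been 3.63 V.)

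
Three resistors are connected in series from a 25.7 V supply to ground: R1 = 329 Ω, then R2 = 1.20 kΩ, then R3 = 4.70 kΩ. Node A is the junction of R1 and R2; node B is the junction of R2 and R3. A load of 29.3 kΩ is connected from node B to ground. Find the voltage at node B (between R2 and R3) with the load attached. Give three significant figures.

At node B, R3 is in parallel with the load: R3‖R_L = 4050 Ω.
Below node A the resistance is R2 + (R3‖R_L) = 5250 Ω, so V_A = 25.7 × 5250/5579 = 24.18 V.
Then V_B = V_A × (R3‖R_L)/(R2 + R3‖R_L) = 24.18 × 4050/5250 = 18.7 V.

V ≈ 18.7 V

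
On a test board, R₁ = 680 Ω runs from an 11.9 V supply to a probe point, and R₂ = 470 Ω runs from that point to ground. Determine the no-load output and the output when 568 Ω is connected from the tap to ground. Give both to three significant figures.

Open-circuit: V = 11.9 × 470/(680 + 470) = 4.86 V.
With the load, R₂ becomes R₂‖R_L = 257.2 Ω, so V = 11.9 × 257.2/937.2 = 3.27 V.

Unloaded: 4.86 V; loaded: 3.27 V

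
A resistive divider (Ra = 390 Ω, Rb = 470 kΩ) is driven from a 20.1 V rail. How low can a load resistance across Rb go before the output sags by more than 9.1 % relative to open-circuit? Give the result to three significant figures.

R_L(min) ≈ 3.89 kΩ

Output resistance R_th = Ra‖Rb = (390 × 470000)/470400 = 389.7 Ω.
The fractional drop is R_th/(R_th + R_L); requiring this ≤ 0.0910 gives R_L ≥ R_th(1/0.0910 − 1) = 389.7 × 9.989 = 3.89 kΩ.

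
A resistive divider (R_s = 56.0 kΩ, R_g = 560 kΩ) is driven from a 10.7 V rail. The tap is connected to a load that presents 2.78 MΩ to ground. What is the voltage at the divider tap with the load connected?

V_out ≈ 9.55 V

The load sits in parallel with R_g: R_g‖R_L = (560 × 2780) / (560 + 2780) = 466.1 kΩ.
V_out = 10.7 × 466.1 / (56.0 + 466.1) = 10.7 × 466.1/522.1 = 9.55 V.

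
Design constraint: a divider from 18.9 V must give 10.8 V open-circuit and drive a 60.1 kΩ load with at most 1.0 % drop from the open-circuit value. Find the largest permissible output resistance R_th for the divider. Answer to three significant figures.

R_th ≤ 607 Ω

Loading drop = R_th/(R_th + R_L) ≤ 0.0100, so R_th ≤ R_L · ε/(1−ε) = 60.1 kΩ × 0.0100/0.9900 = 607 Ω.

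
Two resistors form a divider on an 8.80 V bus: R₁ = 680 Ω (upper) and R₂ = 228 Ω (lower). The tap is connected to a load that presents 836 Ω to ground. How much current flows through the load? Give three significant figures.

R₂‖R_L = 179.1 Ω; V_out = 8.80 × 179.1/859.1 = 1.835 V.
I_L = V_out / R_L = 1.835 / 836 Ω = 2.19 mA.

I_L ≈ 2.19 mA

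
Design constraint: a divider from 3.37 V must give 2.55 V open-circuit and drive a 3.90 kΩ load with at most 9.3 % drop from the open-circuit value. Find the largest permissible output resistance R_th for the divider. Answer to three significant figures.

Loading drop = R_th/(R_th + R_L) ≤ 0.0930, so R_th ≤ R_L · ε/(1−ε) = 3.90 kΩ × 0.0930/0.9070 = 400 Ω.
(Any R1, R2 with R2/(R1+R2) = 0.757 and R1‖R2 ≤ 400 Ω will meet the spec.)

R_th ≤ 400 Ω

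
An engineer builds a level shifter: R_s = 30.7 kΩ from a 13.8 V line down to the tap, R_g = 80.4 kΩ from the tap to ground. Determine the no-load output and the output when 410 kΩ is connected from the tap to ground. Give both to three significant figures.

Open-circuit: V = 13.8 × 80.4/(30.7 + 80.4) = 9.99 V.
With the load, R_g becomes R_g‖R_L = 67.22 kΩ, so V = 13.8 × 67.22/97.92 = 9.47 V.

Unloaded: 9.99 V; loaded: 9.47 V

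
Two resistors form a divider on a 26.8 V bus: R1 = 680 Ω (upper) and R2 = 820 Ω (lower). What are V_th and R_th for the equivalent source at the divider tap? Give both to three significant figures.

V_th is the open-circuit tap voltage: 26.8 × 820/(680 + 820) = 14.7 V.
With the supply zeroed, R1 and R2 appear in parallel from the tap: R_th = R1‖R2 = (680 × 820)/1500 = 372 Ω.

V_th = 14.7 V, R_th = 372 Ω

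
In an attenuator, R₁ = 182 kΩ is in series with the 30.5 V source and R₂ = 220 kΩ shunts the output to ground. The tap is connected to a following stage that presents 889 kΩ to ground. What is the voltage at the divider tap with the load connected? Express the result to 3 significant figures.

The load sits in parallel with R₂: R₂‖R_L = (220 × 889) / (220 + 889) = 176.4 kΩ.
V_out = 30.5 × 176.4 / (182 + 176.4) = 30.5 × 176.4/358.4 = 15.0 V.
(Unloaded it would have been 16.7 V.)

V_out ≈ 15.0 V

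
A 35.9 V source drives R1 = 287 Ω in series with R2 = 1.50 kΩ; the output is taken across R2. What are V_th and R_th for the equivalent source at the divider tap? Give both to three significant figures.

V_th is the open-circuit tap voltage: 35.9 × 1500/(287 + 1500) = 30.1 V.
With the supply zeroed, R1 and R2 appear in parallel from the tap: R_th = R1‖R2 = (287 × 1500)/1787 = 241 Ω.

V_th = 30.1 V, R_th = 241 Ω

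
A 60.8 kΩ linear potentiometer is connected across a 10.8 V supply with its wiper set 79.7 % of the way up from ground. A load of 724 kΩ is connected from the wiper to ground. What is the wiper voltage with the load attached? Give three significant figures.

V ≈ 8.49 V

The wiper splits the pot into (1−α)R = 12.34 kΩ above and αR = 48.46 kΩ below.
Lower section ‖ load = 45.42 kΩ.
V_wiper = 10.8 × 45.42/(12.34 + 45.42) = 8.49 V.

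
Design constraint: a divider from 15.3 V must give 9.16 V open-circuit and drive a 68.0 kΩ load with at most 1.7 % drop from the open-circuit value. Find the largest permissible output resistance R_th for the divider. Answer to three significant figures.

R_th ≤ 1.18 kΩ

Loading drop = R_th/(R_th + R_L) ≤ 0.0170, so R_th ≤ R_L · ε/(1−ε) = 68.0 kΩ × 0.0170/0.9830 = 1.18 kΩ.
(Any R1, R2 with R2/(R1+R2) = 0.599 and R1‖R2 ≤ 1.18 kΩ will meet the spec.)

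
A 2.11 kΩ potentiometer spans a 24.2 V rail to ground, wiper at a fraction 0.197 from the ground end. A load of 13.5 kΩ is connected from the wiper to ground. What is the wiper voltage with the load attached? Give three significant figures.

The wiper splits the pot into (1−α)R = 1694 Ω above and αR = 415.7 Ω below.
Lower section ‖ load = 403.3 Ω.
V_wiper = 24.2 × 403.3/(1694 + 403.3) = 4.65 V.

V ≈ 4.65 V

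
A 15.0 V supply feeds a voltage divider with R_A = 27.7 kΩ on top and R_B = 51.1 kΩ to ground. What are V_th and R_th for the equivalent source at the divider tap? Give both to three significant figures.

V_th is the open-circuit tap voltage: 15.0 × 51.1/(27.7 + 51.1) = 9.73 V.
With the supply zeroed, R_A and R_B appear in parallel from the tap: R_th = R_A‖R_B = (27.7 × 51.1)/78.80 = 18.0 kΩ.

V_th = 9.73 V, R_th = 18.0 kΩ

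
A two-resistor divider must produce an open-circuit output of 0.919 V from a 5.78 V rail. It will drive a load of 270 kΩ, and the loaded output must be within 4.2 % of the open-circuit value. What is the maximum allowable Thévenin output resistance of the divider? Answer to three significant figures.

R_th ≤ 11.8 kΩ

Loading drop = R_th/(R_th + R_L) ≤ 0.0420, so R_th ≤ R_L · ε/(1−ε) = 270 kΩ × 0.0420/0.9580 = 11.8 kΩ.
(Any R1, R2 with R2/(R1+R2) = 0.159 and R1‖R2 ≤ 11.8 kΩ will meet the spec.)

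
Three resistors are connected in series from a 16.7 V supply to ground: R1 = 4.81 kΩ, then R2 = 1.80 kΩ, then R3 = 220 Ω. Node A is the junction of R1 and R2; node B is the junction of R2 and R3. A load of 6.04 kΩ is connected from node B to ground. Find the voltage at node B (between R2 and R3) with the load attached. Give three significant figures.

V ≈ 0.520 V

At node B, R3 is in parallel with the load: R3‖R_L = 212.3 Ω.
Below node A the resistance is R2 + (R3‖R_L) = 2012 Ω, so V_A = 16.7 × 2012/6822 = 4.926 V.
Then V_B = V_A × (R3‖R_L)/(R2 + R3‖R_L) = 4.926 × 212.3/2012 = 0.520 V.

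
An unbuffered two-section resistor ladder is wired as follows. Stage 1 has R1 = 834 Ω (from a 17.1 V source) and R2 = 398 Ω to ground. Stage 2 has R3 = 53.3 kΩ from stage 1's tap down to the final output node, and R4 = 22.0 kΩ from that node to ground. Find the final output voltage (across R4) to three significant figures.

V_out ≈ 1.61 V

Stage 2 presents R3+R4 = 75300 Ω as a load on stage 1's tap.
Stage 1's lower leg becomes R2‖(R3+R4) = 395.9 Ω, so V_mid = 17.1 × 395.9/1230 = 5.504 V.
Stage 2 is itself unloaded: V_out = V_mid × R4/(R3+R4) = 5.504 × 22000/75300 = 1.61 V.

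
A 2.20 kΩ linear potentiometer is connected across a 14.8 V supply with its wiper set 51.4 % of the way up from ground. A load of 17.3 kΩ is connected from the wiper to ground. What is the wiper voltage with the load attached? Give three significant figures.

V ≈ 7.37 V

The wiper splits the pot into (1−α)R = 1.069 kΩ above and αR = 1.131 kΩ below.
Lower section ‖ load = 1.061 kΩ.
V_wiper = 14.8 × 1.061/(1.069 + 1.061) = 7.37 V.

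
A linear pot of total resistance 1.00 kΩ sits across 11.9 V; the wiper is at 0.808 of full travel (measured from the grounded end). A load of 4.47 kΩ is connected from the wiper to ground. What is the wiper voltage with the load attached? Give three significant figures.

The wiper splits the pot into (1−α)R = 192.0 Ω above and αR = 808.0 Ω below.
Lower section ‖ load = 684.3 Ω.
V_wiper = 11.9 × 684.3/(192.0 + 684.3) = 9.29 V.

V ≈ 9.29 V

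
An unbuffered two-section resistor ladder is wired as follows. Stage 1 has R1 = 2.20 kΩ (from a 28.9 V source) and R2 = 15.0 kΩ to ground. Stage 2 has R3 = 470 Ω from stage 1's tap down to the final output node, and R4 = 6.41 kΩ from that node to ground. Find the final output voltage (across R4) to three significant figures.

V_out ≈ 18.4 V

Stage 2 presents R3+R4 = 6880 Ω as a load on stage 1's tap.
Stage 1's lower leg becomes R2‖(R3+R4) = 4717 Ω, so V_mid = 28.9 × 4717/6917 = 19.71 V.
Stage 2 is itself unloaded: V_out = V_mid × R4/(R3+R4) = 19.71 × 6410/6880 = 18.4 V.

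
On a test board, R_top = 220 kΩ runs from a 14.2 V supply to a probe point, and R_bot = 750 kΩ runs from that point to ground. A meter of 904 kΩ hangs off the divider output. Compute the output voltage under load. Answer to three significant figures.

The load sits in parallel with R_bot: R_bot‖R_L = (750 × 904) / (750 + 904) = 409.9 kΩ.
V_out = 14.2 × 409.9 / (220 + 409.9) = 14.2 × 409.9/629.9 = 9.24 V.

V_out ≈ 9.24 V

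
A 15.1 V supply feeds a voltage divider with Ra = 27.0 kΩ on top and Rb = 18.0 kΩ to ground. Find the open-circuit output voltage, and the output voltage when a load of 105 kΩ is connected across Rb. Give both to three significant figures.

Unloaded: 6.04 V; loaded: 5.48 V

Open-circuit: V = 15.1 × 18.0/(27.0 + 18.0) = 6.04 V.
With the load, Rb becomes Rb‖R_L = 15.37 kΩ, so V = 15.1 × 15.37/42.37 = 5.48 V.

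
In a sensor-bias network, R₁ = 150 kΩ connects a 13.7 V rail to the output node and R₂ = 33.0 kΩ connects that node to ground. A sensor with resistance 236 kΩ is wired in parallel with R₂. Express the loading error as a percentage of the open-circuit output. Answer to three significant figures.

10.3 %

The divider's output (Thévenin) resistance is R₁‖R₂ = 27.05 kΩ.
Fractional drop under load = R_th/(R_th + R_L) = 27.05 / (27.05 + 236) = 0.1028.
So the output falls by 10.3 %.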